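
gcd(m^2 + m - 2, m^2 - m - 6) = m + 2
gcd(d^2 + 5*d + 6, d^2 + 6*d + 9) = d + 3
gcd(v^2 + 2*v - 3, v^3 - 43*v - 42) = 1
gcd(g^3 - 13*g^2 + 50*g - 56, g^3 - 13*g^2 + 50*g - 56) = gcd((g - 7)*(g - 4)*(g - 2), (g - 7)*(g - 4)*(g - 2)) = g^3 - 13*g^2 + 50*g - 56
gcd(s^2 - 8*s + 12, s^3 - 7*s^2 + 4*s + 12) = s^2 - 8*s + 12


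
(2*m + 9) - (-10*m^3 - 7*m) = 10*m^3 + 9*m + 9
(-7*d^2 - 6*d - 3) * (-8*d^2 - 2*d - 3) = 56*d^4 + 62*d^3 + 57*d^2 + 24*d + 9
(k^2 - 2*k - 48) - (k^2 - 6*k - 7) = 4*k - 41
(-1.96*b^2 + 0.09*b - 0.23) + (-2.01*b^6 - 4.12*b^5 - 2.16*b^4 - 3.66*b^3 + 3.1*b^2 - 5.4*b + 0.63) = -2.01*b^6 - 4.12*b^5 - 2.16*b^4 - 3.66*b^3 + 1.14*b^2 - 5.31*b + 0.4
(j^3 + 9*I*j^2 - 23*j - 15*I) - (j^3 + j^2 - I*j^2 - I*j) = -j^2 + 10*I*j^2 - 23*j + I*j - 15*I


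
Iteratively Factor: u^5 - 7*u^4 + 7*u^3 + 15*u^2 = (u + 1)*(u^4 - 8*u^3 + 15*u^2) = u*(u + 1)*(u^3 - 8*u^2 + 15*u) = u^2*(u + 1)*(u^2 - 8*u + 15) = u^2*(u - 5)*(u + 1)*(u - 3)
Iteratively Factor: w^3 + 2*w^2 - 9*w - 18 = (w + 2)*(w^2 - 9) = (w + 2)*(w + 3)*(w - 3)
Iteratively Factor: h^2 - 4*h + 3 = (h - 1)*(h - 3)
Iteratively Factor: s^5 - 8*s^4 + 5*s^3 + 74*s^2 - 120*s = (s - 5)*(s^4 - 3*s^3 - 10*s^2 + 24*s) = (s - 5)*(s - 2)*(s^3 - s^2 - 12*s) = s*(s - 5)*(s - 2)*(s^2 - s - 12) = s*(s - 5)*(s - 2)*(s + 3)*(s - 4)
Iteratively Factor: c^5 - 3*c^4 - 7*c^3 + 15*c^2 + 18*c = (c - 3)*(c^4 - 7*c^2 - 6*c) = (c - 3)^2*(c^3 + 3*c^2 + 2*c) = (c - 3)^2*(c + 2)*(c^2 + c) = c*(c - 3)^2*(c + 2)*(c + 1)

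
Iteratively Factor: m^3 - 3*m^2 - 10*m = (m)*(m^2 - 3*m - 10) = m*(m + 2)*(m - 5)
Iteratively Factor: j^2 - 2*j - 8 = (j + 2)*(j - 4)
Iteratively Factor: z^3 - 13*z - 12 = (z + 1)*(z^2 - z - 12) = (z + 1)*(z + 3)*(z - 4)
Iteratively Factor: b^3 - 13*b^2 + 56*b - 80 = (b - 5)*(b^2 - 8*b + 16) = (b - 5)*(b - 4)*(b - 4)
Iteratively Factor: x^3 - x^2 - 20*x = (x - 5)*(x^2 + 4*x) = x*(x - 5)*(x + 4)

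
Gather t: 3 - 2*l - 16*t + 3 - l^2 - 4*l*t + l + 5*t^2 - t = -l^2 - l + 5*t^2 + t*(-4*l - 17) + 6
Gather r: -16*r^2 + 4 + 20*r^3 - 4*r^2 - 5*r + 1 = 20*r^3 - 20*r^2 - 5*r + 5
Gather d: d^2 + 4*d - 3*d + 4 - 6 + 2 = d^2 + d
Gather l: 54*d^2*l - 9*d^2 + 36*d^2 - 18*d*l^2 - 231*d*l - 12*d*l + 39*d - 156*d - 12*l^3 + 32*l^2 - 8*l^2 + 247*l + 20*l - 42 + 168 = 27*d^2 - 117*d - 12*l^3 + l^2*(24 - 18*d) + l*(54*d^2 - 243*d + 267) + 126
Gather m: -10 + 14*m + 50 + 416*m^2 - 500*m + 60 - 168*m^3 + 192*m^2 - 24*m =-168*m^3 + 608*m^2 - 510*m + 100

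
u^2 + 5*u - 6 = (u - 1)*(u + 6)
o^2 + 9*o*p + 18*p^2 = (o + 3*p)*(o + 6*p)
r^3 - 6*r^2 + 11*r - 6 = (r - 3)*(r - 2)*(r - 1)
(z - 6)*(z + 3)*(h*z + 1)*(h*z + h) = h^2*z^4 - 2*h^2*z^3 - 21*h^2*z^2 - 18*h^2*z + h*z^3 - 2*h*z^2 - 21*h*z - 18*h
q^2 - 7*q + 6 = (q - 6)*(q - 1)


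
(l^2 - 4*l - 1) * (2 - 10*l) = -10*l^3 + 42*l^2 + 2*l - 2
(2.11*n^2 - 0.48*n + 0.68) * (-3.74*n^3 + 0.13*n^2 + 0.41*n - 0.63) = -7.8914*n^5 + 2.0695*n^4 - 1.7405*n^3 - 1.4377*n^2 + 0.5812*n - 0.4284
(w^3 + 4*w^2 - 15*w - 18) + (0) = w^3 + 4*w^2 - 15*w - 18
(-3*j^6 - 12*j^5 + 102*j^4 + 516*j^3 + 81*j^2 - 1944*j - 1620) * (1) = -3*j^6 - 12*j^5 + 102*j^4 + 516*j^3 + 81*j^2 - 1944*j - 1620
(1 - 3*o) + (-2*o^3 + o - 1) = -2*o^3 - 2*o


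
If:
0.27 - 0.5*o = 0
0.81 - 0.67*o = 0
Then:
No Solution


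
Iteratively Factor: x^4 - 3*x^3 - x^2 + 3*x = (x - 1)*(x^3 - 2*x^2 - 3*x) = (x - 3)*(x - 1)*(x^2 + x) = x*(x - 3)*(x - 1)*(x + 1)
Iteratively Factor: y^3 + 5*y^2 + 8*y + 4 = (y + 2)*(y^2 + 3*y + 2) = (y + 1)*(y + 2)*(y + 2)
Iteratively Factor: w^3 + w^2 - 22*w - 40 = (w - 5)*(w^2 + 6*w + 8) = (w - 5)*(w + 4)*(w + 2)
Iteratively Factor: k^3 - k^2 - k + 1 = (k + 1)*(k^2 - 2*k + 1) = (k - 1)*(k + 1)*(k - 1)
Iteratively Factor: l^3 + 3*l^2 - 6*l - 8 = (l - 2)*(l^2 + 5*l + 4) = (l - 2)*(l + 1)*(l + 4)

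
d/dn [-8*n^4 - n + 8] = -32*n^3 - 1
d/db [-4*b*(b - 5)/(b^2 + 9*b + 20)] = 8*(-7*b^2 - 20*b + 50)/(b^4 + 18*b^3 + 121*b^2 + 360*b + 400)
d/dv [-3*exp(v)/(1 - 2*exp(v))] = -3*exp(v)/(4*exp(2*v) - 4*exp(v) + 1)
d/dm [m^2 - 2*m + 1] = 2*m - 2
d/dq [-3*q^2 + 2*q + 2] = 2 - 6*q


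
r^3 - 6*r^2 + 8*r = r*(r - 4)*(r - 2)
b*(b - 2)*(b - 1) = b^3 - 3*b^2 + 2*b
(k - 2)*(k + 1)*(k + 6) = k^3 + 5*k^2 - 8*k - 12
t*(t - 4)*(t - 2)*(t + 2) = t^4 - 4*t^3 - 4*t^2 + 16*t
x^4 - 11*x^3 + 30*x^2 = x^2*(x - 6)*(x - 5)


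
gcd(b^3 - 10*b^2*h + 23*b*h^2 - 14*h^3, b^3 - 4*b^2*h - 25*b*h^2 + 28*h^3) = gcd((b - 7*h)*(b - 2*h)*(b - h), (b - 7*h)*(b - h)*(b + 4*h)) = b^2 - 8*b*h + 7*h^2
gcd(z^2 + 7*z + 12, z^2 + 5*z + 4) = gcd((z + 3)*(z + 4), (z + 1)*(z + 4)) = z + 4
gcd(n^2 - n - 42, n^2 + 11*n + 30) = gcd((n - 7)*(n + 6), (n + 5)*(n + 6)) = n + 6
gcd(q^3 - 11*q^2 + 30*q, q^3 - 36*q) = q^2 - 6*q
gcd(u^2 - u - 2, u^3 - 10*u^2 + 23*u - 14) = u - 2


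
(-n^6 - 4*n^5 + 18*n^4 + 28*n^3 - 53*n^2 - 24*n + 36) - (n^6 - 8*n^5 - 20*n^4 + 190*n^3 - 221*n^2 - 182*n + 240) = -2*n^6 + 4*n^5 + 38*n^4 - 162*n^3 + 168*n^2 + 158*n - 204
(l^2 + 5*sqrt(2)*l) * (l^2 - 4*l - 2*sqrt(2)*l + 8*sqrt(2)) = l^4 - 4*l^3 + 3*sqrt(2)*l^3 - 20*l^2 - 12*sqrt(2)*l^2 + 80*l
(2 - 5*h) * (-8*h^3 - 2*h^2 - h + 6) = 40*h^4 - 6*h^3 + h^2 - 32*h + 12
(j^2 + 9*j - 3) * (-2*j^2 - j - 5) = -2*j^4 - 19*j^3 - 8*j^2 - 42*j + 15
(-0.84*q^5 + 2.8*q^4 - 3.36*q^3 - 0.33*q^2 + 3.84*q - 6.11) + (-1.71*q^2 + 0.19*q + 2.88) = -0.84*q^5 + 2.8*q^4 - 3.36*q^3 - 2.04*q^2 + 4.03*q - 3.23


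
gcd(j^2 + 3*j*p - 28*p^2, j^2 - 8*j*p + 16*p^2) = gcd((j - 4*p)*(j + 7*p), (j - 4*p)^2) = -j + 4*p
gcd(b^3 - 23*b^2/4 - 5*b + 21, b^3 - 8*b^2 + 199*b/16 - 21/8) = b^2 - 31*b/4 + 21/2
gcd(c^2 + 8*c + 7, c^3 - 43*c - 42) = c + 1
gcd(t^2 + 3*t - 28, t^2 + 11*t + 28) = t + 7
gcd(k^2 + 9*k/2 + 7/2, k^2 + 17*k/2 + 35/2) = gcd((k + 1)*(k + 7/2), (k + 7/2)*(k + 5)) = k + 7/2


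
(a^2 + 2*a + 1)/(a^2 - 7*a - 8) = (a + 1)/(a - 8)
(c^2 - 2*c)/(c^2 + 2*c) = (c - 2)/(c + 2)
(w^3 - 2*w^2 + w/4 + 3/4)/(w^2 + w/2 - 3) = (2*w^2 - w - 1)/(2*(w + 2))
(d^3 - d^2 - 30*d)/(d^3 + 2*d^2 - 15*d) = (d - 6)/(d - 3)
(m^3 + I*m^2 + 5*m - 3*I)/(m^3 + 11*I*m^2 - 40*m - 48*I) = (m^2 - 2*I*m - 1)/(m^2 + 8*I*m - 16)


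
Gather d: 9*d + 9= 9*d + 9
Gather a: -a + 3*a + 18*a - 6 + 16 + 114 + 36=20*a + 160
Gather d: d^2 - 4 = d^2 - 4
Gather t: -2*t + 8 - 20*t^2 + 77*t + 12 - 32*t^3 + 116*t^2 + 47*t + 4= -32*t^3 + 96*t^2 + 122*t + 24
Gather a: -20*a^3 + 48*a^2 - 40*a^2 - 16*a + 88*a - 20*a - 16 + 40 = -20*a^3 + 8*a^2 + 52*a + 24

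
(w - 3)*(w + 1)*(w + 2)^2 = w^4 + 2*w^3 - 7*w^2 - 20*w - 12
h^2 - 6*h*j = h*(h - 6*j)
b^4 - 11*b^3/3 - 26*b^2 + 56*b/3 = b*(b - 7)*(b - 2/3)*(b + 4)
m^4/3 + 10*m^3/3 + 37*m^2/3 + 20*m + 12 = (m/3 + 1)*(m + 2)^2*(m + 3)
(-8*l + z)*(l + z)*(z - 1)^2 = -8*l^2*z^2 + 16*l^2*z - 8*l^2 - 7*l*z^3 + 14*l*z^2 - 7*l*z + z^4 - 2*z^3 + z^2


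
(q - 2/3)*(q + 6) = q^2 + 16*q/3 - 4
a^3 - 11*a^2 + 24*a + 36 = (a - 6)^2*(a + 1)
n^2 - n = n*(n - 1)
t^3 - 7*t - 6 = (t - 3)*(t + 1)*(t + 2)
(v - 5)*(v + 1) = v^2 - 4*v - 5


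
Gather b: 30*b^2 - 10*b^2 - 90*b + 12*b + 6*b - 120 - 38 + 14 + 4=20*b^2 - 72*b - 140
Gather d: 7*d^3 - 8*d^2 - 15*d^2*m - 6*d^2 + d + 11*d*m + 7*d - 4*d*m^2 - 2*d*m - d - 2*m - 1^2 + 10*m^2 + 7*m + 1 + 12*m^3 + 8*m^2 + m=7*d^3 + d^2*(-15*m - 14) + d*(-4*m^2 + 9*m + 7) + 12*m^3 + 18*m^2 + 6*m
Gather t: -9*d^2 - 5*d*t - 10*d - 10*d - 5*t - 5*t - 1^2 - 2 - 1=-9*d^2 - 20*d + t*(-5*d - 10) - 4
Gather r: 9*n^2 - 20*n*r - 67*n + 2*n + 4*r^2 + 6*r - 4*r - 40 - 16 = 9*n^2 - 65*n + 4*r^2 + r*(2 - 20*n) - 56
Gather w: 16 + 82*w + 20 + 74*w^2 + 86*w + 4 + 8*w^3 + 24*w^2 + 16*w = 8*w^3 + 98*w^2 + 184*w + 40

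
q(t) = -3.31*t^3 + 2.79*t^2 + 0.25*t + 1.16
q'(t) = -9.93*t^2 + 5.58*t + 0.25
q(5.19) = -385.12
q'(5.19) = -238.27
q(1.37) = -1.77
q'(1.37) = -10.74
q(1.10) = 0.41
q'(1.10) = -5.63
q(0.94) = 1.11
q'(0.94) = -3.28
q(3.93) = -155.68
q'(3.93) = -131.19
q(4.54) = -249.94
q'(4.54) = -179.09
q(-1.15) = 9.60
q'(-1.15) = -19.30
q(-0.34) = 1.53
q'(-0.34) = -2.80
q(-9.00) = 2637.89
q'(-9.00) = -854.30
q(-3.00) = 114.89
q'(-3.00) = -105.86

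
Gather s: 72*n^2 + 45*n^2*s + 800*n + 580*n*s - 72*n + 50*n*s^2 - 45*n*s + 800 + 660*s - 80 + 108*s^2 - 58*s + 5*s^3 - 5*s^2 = 72*n^2 + 728*n + 5*s^3 + s^2*(50*n + 103) + s*(45*n^2 + 535*n + 602) + 720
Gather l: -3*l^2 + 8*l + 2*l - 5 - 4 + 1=-3*l^2 + 10*l - 8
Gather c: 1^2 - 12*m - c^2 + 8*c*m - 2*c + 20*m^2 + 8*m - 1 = -c^2 + c*(8*m - 2) + 20*m^2 - 4*m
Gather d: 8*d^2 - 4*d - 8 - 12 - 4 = 8*d^2 - 4*d - 24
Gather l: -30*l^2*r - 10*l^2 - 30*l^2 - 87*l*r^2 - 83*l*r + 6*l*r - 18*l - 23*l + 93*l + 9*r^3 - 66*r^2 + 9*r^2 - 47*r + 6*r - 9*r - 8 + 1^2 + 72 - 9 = l^2*(-30*r - 40) + l*(-87*r^2 - 77*r + 52) + 9*r^3 - 57*r^2 - 50*r + 56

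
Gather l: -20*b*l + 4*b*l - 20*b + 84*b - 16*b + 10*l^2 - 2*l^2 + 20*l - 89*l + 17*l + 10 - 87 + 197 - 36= 48*b + 8*l^2 + l*(-16*b - 52) + 84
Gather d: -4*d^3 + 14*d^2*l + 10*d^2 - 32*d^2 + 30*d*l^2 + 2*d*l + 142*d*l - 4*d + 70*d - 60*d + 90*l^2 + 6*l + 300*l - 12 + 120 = -4*d^3 + d^2*(14*l - 22) + d*(30*l^2 + 144*l + 6) + 90*l^2 + 306*l + 108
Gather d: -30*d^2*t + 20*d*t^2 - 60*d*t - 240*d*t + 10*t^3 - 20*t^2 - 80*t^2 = -30*d^2*t + d*(20*t^2 - 300*t) + 10*t^3 - 100*t^2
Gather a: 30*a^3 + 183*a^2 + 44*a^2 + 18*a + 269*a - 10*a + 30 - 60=30*a^3 + 227*a^2 + 277*a - 30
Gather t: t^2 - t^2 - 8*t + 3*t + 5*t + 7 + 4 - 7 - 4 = 0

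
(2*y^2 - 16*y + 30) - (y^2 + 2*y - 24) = y^2 - 18*y + 54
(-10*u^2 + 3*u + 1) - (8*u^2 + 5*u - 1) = -18*u^2 - 2*u + 2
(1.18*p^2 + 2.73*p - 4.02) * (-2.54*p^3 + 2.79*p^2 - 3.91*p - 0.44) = -2.9972*p^5 - 3.642*p^4 + 13.2137*p^3 - 22.4093*p^2 + 14.517*p + 1.7688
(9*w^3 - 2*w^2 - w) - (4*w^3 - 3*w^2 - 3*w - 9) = 5*w^3 + w^2 + 2*w + 9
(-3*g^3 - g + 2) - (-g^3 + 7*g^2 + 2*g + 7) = -2*g^3 - 7*g^2 - 3*g - 5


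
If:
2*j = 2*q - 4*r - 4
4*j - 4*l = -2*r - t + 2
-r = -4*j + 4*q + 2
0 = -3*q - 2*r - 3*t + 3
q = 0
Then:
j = 2/9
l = -43/108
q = 0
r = -10/9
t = 47/27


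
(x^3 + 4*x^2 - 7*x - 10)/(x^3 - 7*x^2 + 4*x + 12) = (x + 5)/(x - 6)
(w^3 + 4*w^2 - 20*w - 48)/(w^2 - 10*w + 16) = (w^3 + 4*w^2 - 20*w - 48)/(w^2 - 10*w + 16)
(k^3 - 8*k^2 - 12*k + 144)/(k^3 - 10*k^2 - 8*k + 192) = (k - 6)/(k - 8)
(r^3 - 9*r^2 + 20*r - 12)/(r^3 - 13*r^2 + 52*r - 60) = (r - 1)/(r - 5)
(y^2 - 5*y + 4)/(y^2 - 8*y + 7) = (y - 4)/(y - 7)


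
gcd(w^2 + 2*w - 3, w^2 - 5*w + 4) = w - 1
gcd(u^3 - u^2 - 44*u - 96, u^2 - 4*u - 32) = u^2 - 4*u - 32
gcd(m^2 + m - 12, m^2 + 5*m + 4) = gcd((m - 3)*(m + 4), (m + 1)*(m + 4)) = m + 4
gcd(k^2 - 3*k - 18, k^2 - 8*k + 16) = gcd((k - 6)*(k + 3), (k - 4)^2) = 1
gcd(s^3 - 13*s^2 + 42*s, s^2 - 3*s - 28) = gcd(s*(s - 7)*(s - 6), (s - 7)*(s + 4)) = s - 7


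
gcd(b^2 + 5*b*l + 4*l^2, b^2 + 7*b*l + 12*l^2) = b + 4*l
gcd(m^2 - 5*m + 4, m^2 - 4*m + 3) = m - 1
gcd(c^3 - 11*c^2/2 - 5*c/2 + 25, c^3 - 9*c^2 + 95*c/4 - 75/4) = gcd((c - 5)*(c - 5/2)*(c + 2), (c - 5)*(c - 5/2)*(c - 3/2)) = c^2 - 15*c/2 + 25/2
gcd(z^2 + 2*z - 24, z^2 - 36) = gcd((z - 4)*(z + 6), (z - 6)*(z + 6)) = z + 6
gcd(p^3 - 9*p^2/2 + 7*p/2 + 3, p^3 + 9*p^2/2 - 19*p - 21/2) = p^2 - 5*p/2 - 3/2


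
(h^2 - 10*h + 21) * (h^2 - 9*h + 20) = h^4 - 19*h^3 + 131*h^2 - 389*h + 420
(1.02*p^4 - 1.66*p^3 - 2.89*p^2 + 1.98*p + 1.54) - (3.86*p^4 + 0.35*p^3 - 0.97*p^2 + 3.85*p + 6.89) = -2.84*p^4 - 2.01*p^3 - 1.92*p^2 - 1.87*p - 5.35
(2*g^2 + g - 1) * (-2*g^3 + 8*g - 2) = -4*g^5 - 2*g^4 + 18*g^3 + 4*g^2 - 10*g + 2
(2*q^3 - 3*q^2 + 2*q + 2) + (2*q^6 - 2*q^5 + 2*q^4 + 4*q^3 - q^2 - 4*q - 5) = 2*q^6 - 2*q^5 + 2*q^4 + 6*q^3 - 4*q^2 - 2*q - 3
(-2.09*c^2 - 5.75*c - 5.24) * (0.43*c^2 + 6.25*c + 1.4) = -0.8987*c^4 - 15.535*c^3 - 41.1167*c^2 - 40.8*c - 7.336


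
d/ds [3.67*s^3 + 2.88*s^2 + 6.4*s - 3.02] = 11.01*s^2 + 5.76*s + 6.4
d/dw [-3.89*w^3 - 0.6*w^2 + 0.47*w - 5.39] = -11.67*w^2 - 1.2*w + 0.47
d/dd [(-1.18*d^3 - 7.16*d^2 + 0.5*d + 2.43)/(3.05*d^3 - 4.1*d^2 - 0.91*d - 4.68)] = (-1.77635683940025e-15*d^5 + 26.676*d^4 - 0.9024*d^3 + 2.8983*d^2 + 86.9436*d - 0.1287)/(9.3025*d^6 - 25.01*d^5 + 11.259*d^4 - 21.086*d^3 + 39.2041*d^2 + 8.5176*d + 21.9024)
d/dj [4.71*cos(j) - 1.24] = -4.71*sin(j)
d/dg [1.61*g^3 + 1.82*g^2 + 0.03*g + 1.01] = 4.83*g^2 + 3.64*g + 0.03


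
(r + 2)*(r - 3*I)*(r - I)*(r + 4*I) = r^4 + 2*r^3 + 13*r^2 + 26*r - 12*I*r - 24*I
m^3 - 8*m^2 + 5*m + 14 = (m - 7)*(m - 2)*(m + 1)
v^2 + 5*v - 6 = (v - 1)*(v + 6)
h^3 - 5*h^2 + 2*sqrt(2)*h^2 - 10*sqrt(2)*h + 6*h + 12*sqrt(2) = (h - 3)*(h - 2)*(h + 2*sqrt(2))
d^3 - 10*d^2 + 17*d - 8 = (d - 8)*(d - 1)^2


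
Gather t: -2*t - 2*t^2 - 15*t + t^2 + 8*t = -t^2 - 9*t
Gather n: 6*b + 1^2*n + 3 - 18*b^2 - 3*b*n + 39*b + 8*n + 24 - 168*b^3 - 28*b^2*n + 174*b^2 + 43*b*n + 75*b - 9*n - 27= -168*b^3 + 156*b^2 + 120*b + n*(-28*b^2 + 40*b)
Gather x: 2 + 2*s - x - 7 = 2*s - x - 5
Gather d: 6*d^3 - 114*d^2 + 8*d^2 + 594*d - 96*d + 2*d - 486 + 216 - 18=6*d^3 - 106*d^2 + 500*d - 288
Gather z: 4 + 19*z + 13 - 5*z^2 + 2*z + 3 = -5*z^2 + 21*z + 20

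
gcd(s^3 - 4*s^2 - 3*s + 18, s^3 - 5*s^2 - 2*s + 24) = s^2 - s - 6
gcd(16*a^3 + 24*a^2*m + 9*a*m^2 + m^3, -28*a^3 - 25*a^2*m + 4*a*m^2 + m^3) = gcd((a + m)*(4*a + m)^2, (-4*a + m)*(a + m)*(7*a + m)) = a + m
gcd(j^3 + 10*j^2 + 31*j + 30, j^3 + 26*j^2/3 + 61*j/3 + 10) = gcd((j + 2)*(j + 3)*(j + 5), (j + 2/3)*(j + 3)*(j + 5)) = j^2 + 8*j + 15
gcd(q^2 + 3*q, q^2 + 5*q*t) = q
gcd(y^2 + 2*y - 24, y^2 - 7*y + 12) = y - 4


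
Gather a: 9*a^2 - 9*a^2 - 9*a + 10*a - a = 0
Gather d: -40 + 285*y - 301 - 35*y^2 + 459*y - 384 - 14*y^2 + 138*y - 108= -49*y^2 + 882*y - 833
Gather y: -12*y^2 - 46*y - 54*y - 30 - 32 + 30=-12*y^2 - 100*y - 32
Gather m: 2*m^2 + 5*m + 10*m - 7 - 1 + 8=2*m^2 + 15*m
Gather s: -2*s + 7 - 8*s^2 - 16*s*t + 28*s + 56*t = -8*s^2 + s*(26 - 16*t) + 56*t + 7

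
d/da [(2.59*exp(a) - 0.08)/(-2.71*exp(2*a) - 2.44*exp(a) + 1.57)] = (7.0189*exp(2*a) - 0.4336*exp(a) + 3.8711)*exp(a)/(7.3441*exp(4*a) + 13.2248*exp(3*a) - 2.5558*exp(2*a) - 7.6616*exp(a) + 2.4649)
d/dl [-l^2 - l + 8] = -2*l - 1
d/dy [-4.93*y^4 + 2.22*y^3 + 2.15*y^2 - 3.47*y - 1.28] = -19.72*y^3 + 6.66*y^2 + 4.3*y - 3.47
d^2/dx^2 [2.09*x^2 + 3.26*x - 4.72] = 4.18000000000000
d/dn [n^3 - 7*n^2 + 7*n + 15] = 3*n^2 - 14*n + 7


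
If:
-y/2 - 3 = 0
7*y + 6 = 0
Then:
No Solution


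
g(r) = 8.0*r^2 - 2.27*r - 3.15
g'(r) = 16.0*r - 2.27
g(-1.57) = 20.13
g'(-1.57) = -27.39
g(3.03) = 63.42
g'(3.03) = 46.21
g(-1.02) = 7.49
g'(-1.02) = -18.59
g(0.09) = -3.29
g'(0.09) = -0.83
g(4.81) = 171.02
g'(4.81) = 74.69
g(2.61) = 45.42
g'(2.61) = 39.49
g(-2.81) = 66.40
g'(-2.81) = -47.23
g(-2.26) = 42.84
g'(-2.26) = -38.43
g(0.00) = -3.15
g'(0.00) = -2.27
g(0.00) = -3.15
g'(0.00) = -2.27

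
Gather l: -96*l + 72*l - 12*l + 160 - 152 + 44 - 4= 48 - 36*l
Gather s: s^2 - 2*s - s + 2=s^2 - 3*s + 2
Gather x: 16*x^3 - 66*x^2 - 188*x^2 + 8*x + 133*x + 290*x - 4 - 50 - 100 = 16*x^3 - 254*x^2 + 431*x - 154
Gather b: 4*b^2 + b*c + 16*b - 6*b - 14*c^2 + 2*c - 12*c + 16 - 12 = 4*b^2 + b*(c + 10) - 14*c^2 - 10*c + 4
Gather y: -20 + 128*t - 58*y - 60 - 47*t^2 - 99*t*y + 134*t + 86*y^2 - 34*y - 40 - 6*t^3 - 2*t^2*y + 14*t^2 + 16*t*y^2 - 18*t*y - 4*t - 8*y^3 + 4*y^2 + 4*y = -6*t^3 - 33*t^2 + 258*t - 8*y^3 + y^2*(16*t + 90) + y*(-2*t^2 - 117*t - 88) - 120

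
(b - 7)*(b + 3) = b^2 - 4*b - 21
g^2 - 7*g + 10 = (g - 5)*(g - 2)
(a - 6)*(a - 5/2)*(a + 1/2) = a^3 - 8*a^2 + 43*a/4 + 15/2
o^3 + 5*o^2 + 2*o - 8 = (o - 1)*(o + 2)*(o + 4)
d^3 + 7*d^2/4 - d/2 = d*(d - 1/4)*(d + 2)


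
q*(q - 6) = q^2 - 6*q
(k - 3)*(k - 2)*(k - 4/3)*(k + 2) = k^4 - 13*k^3/3 + 52*k/3 - 16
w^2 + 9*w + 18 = (w + 3)*(w + 6)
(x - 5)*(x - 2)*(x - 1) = x^3 - 8*x^2 + 17*x - 10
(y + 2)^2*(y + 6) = y^3 + 10*y^2 + 28*y + 24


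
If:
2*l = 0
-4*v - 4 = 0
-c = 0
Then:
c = 0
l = 0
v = -1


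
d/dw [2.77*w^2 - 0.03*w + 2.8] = 5.54*w - 0.03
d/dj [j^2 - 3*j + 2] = 2*j - 3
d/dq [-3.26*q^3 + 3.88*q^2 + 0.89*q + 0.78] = -9.78*q^2 + 7.76*q + 0.89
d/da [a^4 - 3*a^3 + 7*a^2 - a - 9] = 4*a^3 - 9*a^2 + 14*a - 1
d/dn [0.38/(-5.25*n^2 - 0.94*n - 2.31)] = (3.99*n + 0.3572)/(5.25*n^2 + 0.94*n + 2.31)^2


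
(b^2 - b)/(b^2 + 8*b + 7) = b*(b - 1)/(b^2 + 8*b + 7)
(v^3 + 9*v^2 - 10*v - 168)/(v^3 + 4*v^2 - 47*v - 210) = (v^2 + 3*v - 28)/(v^2 - 2*v - 35)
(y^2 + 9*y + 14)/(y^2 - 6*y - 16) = (y + 7)/(y - 8)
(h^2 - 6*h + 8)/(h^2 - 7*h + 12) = (h - 2)/(h - 3)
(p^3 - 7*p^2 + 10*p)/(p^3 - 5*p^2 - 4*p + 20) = p/(p + 2)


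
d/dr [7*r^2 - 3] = 14*r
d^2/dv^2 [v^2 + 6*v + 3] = 2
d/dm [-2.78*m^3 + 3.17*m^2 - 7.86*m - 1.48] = -8.34*m^2 + 6.34*m - 7.86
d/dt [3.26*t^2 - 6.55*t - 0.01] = 6.52*t - 6.55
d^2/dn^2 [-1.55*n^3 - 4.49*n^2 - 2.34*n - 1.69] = -9.3*n - 8.98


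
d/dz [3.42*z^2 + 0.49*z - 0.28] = 6.84*z + 0.49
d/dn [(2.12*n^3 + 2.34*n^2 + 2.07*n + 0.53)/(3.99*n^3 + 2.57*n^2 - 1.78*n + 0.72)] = (-3.8882*n^4 - 24.0658*n^3 - 11.25*n^2 + 0.6454*n + 2.4338)/(15.9201*n^6 + 20.5086*n^5 - 7.5995*n^4 - 3.4036*n^3 + 6.8692*n^2 - 2.5632*n + 0.5184)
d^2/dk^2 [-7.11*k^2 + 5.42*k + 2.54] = -14.2200000000000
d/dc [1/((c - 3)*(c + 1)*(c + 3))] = (-(c - 3)*(c + 1) - (c - 3)*(c + 3) - (c + 1)*(c + 3))/((c - 3)^2*(c + 1)^2*(c + 3)^2)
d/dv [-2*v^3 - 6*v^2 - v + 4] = -6*v^2 - 12*v - 1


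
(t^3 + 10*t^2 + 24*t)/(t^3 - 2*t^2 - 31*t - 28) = t*(t + 6)/(t^2 - 6*t - 7)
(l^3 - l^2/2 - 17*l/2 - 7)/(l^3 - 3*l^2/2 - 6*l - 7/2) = (l + 2)/(l + 1)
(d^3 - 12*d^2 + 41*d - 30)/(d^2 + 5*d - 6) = (d^2 - 11*d + 30)/(d + 6)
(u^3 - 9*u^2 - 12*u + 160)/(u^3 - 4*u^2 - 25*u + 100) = (u^2 - 4*u - 32)/(u^2 + u - 20)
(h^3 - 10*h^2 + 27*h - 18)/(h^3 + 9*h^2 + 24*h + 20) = (h^3 - 10*h^2 + 27*h - 18)/(h^3 + 9*h^2 + 24*h + 20)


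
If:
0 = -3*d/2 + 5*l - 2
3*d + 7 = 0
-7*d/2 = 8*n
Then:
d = -7/3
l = -3/10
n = 49/48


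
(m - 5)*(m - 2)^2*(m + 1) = m^4 - 8*m^3 + 15*m^2 + 4*m - 20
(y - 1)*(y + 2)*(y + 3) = y^3 + 4*y^2 + y - 6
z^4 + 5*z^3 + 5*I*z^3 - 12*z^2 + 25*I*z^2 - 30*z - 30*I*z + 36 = (z - 1)*(z + 6)*(z + 2*I)*(z + 3*I)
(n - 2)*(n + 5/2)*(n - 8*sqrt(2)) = n^3 - 8*sqrt(2)*n^2 + n^2/2 - 4*sqrt(2)*n - 5*n + 40*sqrt(2)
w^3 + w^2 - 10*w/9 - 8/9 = (w - 1)*(w + 2/3)*(w + 4/3)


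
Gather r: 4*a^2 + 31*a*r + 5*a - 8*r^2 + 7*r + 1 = 4*a^2 + 5*a - 8*r^2 + r*(31*a + 7) + 1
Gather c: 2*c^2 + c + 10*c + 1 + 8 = 2*c^2 + 11*c + 9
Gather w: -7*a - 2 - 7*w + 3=-7*a - 7*w + 1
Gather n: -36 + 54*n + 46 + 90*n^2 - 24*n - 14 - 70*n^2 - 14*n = 20*n^2 + 16*n - 4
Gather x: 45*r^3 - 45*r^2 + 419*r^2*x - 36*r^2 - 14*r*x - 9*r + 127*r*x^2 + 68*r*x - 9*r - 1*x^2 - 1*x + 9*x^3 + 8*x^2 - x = 45*r^3 - 81*r^2 - 18*r + 9*x^3 + x^2*(127*r + 7) + x*(419*r^2 + 54*r - 2)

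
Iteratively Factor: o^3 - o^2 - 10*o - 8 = (o + 2)*(o^2 - 3*o - 4) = (o - 4)*(o + 2)*(o + 1)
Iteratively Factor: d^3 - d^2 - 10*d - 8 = (d - 4)*(d^2 + 3*d + 2) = (d - 4)*(d + 2)*(d + 1)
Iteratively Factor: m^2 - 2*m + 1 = (m - 1)*(m - 1)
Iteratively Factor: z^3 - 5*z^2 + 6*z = (z - 3)*(z^2 - 2*z) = z*(z - 3)*(z - 2)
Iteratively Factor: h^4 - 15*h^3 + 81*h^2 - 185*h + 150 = (h - 5)*(h^3 - 10*h^2 + 31*h - 30) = (h - 5)^2*(h^2 - 5*h + 6) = (h - 5)^2*(h - 2)*(h - 3)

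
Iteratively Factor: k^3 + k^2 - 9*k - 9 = (k + 3)*(k^2 - 2*k - 3) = (k - 3)*(k + 3)*(k + 1)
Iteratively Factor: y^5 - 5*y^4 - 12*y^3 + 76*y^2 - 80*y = (y - 2)*(y^4 - 3*y^3 - 18*y^2 + 40*y) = (y - 5)*(y - 2)*(y^3 + 2*y^2 - 8*y) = (y - 5)*(y - 2)*(y + 4)*(y^2 - 2*y) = (y - 5)*(y - 2)^2*(y + 4)*(y)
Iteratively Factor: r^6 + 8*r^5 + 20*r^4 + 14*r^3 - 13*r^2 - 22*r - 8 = (r + 1)*(r^5 + 7*r^4 + 13*r^3 + r^2 - 14*r - 8) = (r + 1)^2*(r^4 + 6*r^3 + 7*r^2 - 6*r - 8) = (r + 1)^2*(r + 2)*(r^3 + 4*r^2 - r - 4) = (r + 1)^3*(r + 2)*(r^2 + 3*r - 4) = (r - 1)*(r + 1)^3*(r + 2)*(r + 4)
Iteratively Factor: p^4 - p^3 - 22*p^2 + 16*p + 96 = (p - 4)*(p^3 + 3*p^2 - 10*p - 24) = (p - 4)*(p - 3)*(p^2 + 6*p + 8) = (p - 4)*(p - 3)*(p + 2)*(p + 4)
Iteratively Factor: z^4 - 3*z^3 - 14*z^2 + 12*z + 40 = (z + 2)*(z^3 - 5*z^2 - 4*z + 20) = (z + 2)^2*(z^2 - 7*z + 10) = (z - 2)*(z + 2)^2*(z - 5)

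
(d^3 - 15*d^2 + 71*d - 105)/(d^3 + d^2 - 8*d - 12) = (d^2 - 12*d + 35)/(d^2 + 4*d + 4)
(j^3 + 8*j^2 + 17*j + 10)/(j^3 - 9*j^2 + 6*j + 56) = (j^2 + 6*j + 5)/(j^2 - 11*j + 28)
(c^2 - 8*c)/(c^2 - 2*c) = (c - 8)/(c - 2)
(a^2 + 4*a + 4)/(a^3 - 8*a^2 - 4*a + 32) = (a + 2)/(a^2 - 10*a + 16)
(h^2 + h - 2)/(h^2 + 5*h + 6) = (h - 1)/(h + 3)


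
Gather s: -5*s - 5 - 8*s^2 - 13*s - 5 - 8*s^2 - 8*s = -16*s^2 - 26*s - 10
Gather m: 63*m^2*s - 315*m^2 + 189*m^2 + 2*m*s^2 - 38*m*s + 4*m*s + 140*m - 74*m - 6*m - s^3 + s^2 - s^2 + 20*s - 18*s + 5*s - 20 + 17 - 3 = m^2*(63*s - 126) + m*(2*s^2 - 34*s + 60) - s^3 + 7*s - 6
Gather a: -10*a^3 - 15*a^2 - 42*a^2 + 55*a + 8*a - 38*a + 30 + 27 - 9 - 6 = -10*a^3 - 57*a^2 + 25*a + 42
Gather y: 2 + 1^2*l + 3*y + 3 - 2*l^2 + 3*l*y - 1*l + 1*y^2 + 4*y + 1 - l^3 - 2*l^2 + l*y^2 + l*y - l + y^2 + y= -l^3 - 4*l^2 - l + y^2*(l + 2) + y*(4*l + 8) + 6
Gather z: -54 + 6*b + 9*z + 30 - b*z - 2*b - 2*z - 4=4*b + z*(7 - b) - 28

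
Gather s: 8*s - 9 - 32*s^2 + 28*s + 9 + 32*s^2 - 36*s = 0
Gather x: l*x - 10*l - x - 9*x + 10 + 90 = -10*l + x*(l - 10) + 100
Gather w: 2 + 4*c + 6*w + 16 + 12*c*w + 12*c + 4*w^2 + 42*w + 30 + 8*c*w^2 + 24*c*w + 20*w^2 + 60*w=16*c + w^2*(8*c + 24) + w*(36*c + 108) + 48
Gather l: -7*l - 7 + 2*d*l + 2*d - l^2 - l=2*d - l^2 + l*(2*d - 8) - 7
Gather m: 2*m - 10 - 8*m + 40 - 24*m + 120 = 150 - 30*m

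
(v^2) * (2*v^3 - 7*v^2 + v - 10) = 2*v^5 - 7*v^4 + v^3 - 10*v^2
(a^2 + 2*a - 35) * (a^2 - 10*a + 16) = a^4 - 8*a^3 - 39*a^2 + 382*a - 560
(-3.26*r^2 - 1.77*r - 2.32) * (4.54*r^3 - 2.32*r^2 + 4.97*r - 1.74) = -14.8004*r^5 - 0.472600000000001*r^4 - 22.6286*r^3 + 2.2579*r^2 - 8.4506*r + 4.0368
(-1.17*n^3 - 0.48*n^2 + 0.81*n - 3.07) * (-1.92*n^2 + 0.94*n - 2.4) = 2.2464*n^5 - 0.1782*n^4 + 0.8016*n^3 + 7.8078*n^2 - 4.8298*n + 7.368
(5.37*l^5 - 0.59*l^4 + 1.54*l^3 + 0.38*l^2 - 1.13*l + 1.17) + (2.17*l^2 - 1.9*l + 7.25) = 5.37*l^5 - 0.59*l^4 + 1.54*l^3 + 2.55*l^2 - 3.03*l + 8.42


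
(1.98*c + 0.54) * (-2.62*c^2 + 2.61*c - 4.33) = -5.1876*c^3 + 3.753*c^2 - 7.164*c - 2.3382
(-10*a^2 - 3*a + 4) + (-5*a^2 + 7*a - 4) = -15*a^2 + 4*a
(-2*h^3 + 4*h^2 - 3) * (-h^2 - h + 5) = 2*h^5 - 2*h^4 - 14*h^3 + 23*h^2 + 3*h - 15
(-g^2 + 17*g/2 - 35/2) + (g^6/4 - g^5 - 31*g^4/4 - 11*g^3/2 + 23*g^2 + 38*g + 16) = g^6/4 - g^5 - 31*g^4/4 - 11*g^3/2 + 22*g^2 + 93*g/2 - 3/2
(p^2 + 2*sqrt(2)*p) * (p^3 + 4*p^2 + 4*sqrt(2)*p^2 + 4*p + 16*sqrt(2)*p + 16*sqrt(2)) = p^5 + 4*p^4 + 6*sqrt(2)*p^4 + 20*p^3 + 24*sqrt(2)*p^3 + 24*sqrt(2)*p^2 + 64*p^2 + 64*p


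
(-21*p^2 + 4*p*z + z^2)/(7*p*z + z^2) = (-3*p + z)/z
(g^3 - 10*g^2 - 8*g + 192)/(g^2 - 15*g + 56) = (g^2 - 2*g - 24)/(g - 7)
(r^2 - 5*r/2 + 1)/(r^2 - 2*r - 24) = (-r^2 + 5*r/2 - 1)/(-r^2 + 2*r + 24)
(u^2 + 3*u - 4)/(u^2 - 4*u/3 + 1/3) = 3*(u + 4)/(3*u - 1)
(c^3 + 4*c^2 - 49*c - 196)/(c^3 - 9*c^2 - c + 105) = (c^2 + 11*c + 28)/(c^2 - 2*c - 15)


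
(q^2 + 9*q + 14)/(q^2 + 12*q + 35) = (q + 2)/(q + 5)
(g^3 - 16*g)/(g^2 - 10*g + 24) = g*(g + 4)/(g - 6)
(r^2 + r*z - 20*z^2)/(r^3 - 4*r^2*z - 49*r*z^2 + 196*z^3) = (-r - 5*z)/(-r^2 + 49*z^2)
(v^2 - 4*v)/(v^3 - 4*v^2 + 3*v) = (v - 4)/(v^2 - 4*v + 3)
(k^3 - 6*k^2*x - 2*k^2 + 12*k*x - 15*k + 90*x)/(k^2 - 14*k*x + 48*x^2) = (-k^2 + 2*k + 15)/(-k + 8*x)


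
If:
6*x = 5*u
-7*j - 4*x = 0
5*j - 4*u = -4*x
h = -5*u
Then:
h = 0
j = 0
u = 0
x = 0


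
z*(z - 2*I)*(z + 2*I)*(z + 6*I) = z^4 + 6*I*z^3 + 4*z^2 + 24*I*z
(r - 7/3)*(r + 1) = r^2 - 4*r/3 - 7/3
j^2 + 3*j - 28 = (j - 4)*(j + 7)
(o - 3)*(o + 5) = o^2 + 2*o - 15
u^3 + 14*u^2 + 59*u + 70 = (u + 2)*(u + 5)*(u + 7)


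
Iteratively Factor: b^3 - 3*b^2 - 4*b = (b)*(b^2 - 3*b - 4) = b*(b + 1)*(b - 4)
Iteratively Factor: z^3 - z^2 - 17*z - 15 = (z + 3)*(z^2 - 4*z - 5) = (z - 5)*(z + 3)*(z + 1)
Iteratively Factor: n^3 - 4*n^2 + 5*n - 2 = (n - 1)*(n^2 - 3*n + 2) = (n - 1)^2*(n - 2)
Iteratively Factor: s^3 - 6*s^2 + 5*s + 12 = (s + 1)*(s^2 - 7*s + 12) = (s - 4)*(s + 1)*(s - 3)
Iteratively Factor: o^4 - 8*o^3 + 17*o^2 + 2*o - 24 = (o - 4)*(o^3 - 4*o^2 + o + 6) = (o - 4)*(o - 3)*(o^2 - o - 2) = (o - 4)*(o - 3)*(o + 1)*(o - 2)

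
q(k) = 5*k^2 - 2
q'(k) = 10*k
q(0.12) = -1.93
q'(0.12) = 1.20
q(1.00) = 3.00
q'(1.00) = 10.00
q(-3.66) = 64.98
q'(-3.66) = -36.60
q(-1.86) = 15.30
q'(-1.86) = -18.60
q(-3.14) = 47.30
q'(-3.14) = -31.40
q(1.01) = 3.10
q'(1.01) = 10.10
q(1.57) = 10.32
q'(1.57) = 15.70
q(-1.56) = 10.17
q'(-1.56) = -15.60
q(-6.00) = 178.00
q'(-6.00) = -60.00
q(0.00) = -2.00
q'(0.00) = 0.00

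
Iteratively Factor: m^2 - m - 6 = (m - 3)*(m + 2)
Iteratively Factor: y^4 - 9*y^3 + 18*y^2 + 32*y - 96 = (y - 3)*(y^3 - 6*y^2 + 32) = (y - 4)*(y - 3)*(y^2 - 2*y - 8) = (y - 4)^2*(y - 3)*(y + 2)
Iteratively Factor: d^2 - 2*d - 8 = (d + 2)*(d - 4)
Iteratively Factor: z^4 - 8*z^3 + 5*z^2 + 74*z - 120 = (z - 2)*(z^3 - 6*z^2 - 7*z + 60) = (z - 4)*(z - 2)*(z^2 - 2*z - 15) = (z - 4)*(z - 2)*(z + 3)*(z - 5)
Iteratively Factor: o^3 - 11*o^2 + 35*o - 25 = (o - 5)*(o^2 - 6*o + 5) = (o - 5)^2*(o - 1)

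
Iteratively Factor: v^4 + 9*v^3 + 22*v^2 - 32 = (v + 2)*(v^3 + 7*v^2 + 8*v - 16) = (v + 2)*(v + 4)*(v^2 + 3*v - 4) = (v - 1)*(v + 2)*(v + 4)*(v + 4)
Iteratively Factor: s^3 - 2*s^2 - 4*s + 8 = (s - 2)*(s^2 - 4) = (s - 2)^2*(s + 2)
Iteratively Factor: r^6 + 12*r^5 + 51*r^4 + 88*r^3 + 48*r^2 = (r)*(r^5 + 12*r^4 + 51*r^3 + 88*r^2 + 48*r) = r^2*(r^4 + 12*r^3 + 51*r^2 + 88*r + 48) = r^2*(r + 4)*(r^3 + 8*r^2 + 19*r + 12) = r^2*(r + 4)^2*(r^2 + 4*r + 3) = r^2*(r + 3)*(r + 4)^2*(r + 1)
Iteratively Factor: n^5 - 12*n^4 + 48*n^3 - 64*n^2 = (n - 4)*(n^4 - 8*n^3 + 16*n^2) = n*(n - 4)*(n^3 - 8*n^2 + 16*n) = n^2*(n - 4)*(n^2 - 8*n + 16) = n^2*(n - 4)^2*(n - 4)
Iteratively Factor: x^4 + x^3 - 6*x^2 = (x - 2)*(x^3 + 3*x^2) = x*(x - 2)*(x^2 + 3*x) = x^2*(x - 2)*(x + 3)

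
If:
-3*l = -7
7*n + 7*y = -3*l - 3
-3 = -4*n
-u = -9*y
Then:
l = 7/3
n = 3/4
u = -549/28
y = -61/28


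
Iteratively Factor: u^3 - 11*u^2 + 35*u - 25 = (u - 5)*(u^2 - 6*u + 5) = (u - 5)*(u - 1)*(u - 5)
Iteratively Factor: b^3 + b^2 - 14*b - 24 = (b - 4)*(b^2 + 5*b + 6) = (b - 4)*(b + 3)*(b + 2)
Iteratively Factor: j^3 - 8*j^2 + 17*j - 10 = (j - 5)*(j^2 - 3*j + 2) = (j - 5)*(j - 2)*(j - 1)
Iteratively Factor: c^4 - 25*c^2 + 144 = (c - 4)*(c^3 + 4*c^2 - 9*c - 36) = (c - 4)*(c - 3)*(c^2 + 7*c + 12) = (c - 4)*(c - 3)*(c + 4)*(c + 3)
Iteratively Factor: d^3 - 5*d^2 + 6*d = (d - 2)*(d^2 - 3*d) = (d - 3)*(d - 2)*(d)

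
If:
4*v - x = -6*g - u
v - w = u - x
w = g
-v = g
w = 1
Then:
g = 1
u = x - 2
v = -1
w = 1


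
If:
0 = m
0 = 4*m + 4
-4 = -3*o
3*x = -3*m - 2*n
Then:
No Solution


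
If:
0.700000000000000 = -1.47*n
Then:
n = -0.48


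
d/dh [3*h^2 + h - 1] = 6*h + 1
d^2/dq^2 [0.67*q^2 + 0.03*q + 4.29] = 1.34000000000000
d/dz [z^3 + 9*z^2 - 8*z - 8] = 3*z^2 + 18*z - 8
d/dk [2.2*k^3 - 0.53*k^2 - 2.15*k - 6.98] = 6.6*k^2 - 1.06*k - 2.15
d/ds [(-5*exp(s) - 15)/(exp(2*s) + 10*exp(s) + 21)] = 5*exp(s)/(exp(2*s) + 14*exp(s) + 49)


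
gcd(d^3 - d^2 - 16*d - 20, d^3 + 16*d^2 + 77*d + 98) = d + 2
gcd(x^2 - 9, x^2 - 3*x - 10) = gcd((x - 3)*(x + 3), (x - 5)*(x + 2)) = 1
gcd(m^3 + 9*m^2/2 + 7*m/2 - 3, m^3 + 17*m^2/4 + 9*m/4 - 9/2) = m^2 + 5*m + 6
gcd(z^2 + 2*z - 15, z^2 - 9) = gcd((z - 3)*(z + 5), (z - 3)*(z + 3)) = z - 3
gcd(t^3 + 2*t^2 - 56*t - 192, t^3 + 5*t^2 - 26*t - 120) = t^2 + 10*t + 24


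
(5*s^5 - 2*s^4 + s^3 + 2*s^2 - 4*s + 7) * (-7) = -35*s^5 + 14*s^4 - 7*s^3 - 14*s^2 + 28*s - 49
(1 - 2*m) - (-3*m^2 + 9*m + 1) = 3*m^2 - 11*m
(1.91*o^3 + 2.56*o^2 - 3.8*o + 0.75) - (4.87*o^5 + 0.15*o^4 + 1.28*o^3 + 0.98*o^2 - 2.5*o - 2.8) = -4.87*o^5 - 0.15*o^4 + 0.63*o^3 + 1.58*o^2 - 1.3*o + 3.55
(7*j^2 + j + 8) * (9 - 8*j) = -56*j^3 + 55*j^2 - 55*j + 72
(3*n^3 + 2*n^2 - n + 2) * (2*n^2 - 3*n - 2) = 6*n^5 - 5*n^4 - 14*n^3 + 3*n^2 - 4*n - 4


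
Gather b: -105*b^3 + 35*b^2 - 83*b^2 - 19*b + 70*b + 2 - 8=-105*b^3 - 48*b^2 + 51*b - 6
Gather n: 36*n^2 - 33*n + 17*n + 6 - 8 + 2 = 36*n^2 - 16*n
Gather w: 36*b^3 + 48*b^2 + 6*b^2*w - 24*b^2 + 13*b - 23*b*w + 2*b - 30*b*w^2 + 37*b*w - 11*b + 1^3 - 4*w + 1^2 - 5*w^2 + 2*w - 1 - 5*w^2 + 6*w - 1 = 36*b^3 + 24*b^2 + 4*b + w^2*(-30*b - 10) + w*(6*b^2 + 14*b + 4)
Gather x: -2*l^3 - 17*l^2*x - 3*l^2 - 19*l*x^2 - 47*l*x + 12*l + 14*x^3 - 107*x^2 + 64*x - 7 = -2*l^3 - 3*l^2 + 12*l + 14*x^3 + x^2*(-19*l - 107) + x*(-17*l^2 - 47*l + 64) - 7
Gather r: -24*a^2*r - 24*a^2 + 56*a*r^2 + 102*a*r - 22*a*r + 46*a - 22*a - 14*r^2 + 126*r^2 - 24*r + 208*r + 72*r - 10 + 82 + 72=-24*a^2 + 24*a + r^2*(56*a + 112) + r*(-24*a^2 + 80*a + 256) + 144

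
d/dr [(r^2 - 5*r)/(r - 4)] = (r^2 - 8*r + 20)/(r^2 - 8*r + 16)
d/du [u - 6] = 1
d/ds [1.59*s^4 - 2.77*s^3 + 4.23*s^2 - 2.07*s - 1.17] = 6.36*s^3 - 8.31*s^2 + 8.46*s - 2.07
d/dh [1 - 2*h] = -2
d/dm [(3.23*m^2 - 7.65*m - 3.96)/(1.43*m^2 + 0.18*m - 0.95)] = (11.5209*m^2 + 5.1886*m + 7.9803)/(2.0449*m^4 + 0.5148*m^3 - 2.6846*m^2 - 0.342*m + 0.9025)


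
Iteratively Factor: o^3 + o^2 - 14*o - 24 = (o + 2)*(o^2 - o - 12) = (o + 2)*(o + 3)*(o - 4)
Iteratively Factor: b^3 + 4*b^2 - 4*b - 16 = (b + 4)*(b^2 - 4) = (b - 2)*(b + 4)*(b + 2)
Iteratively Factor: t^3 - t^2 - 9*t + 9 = (t - 3)*(t^2 + 2*t - 3) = (t - 3)*(t - 1)*(t + 3)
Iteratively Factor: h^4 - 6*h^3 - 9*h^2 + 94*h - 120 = (h - 3)*(h^3 - 3*h^2 - 18*h + 40) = (h - 5)*(h - 3)*(h^2 + 2*h - 8) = (h - 5)*(h - 3)*(h - 2)*(h + 4)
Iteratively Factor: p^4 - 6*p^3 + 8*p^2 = (p - 4)*(p^3 - 2*p^2) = (p - 4)*(p - 2)*(p^2) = p*(p - 4)*(p - 2)*(p)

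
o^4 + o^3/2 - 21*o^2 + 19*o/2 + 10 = (o - 4)*(o - 1)*(o + 1/2)*(o + 5)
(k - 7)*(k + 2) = k^2 - 5*k - 14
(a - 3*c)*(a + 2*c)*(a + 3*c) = a^3 + 2*a^2*c - 9*a*c^2 - 18*c^3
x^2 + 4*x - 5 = (x - 1)*(x + 5)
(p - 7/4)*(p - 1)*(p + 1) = p^3 - 7*p^2/4 - p + 7/4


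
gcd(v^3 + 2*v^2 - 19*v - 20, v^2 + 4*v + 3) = v + 1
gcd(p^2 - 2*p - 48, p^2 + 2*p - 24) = p + 6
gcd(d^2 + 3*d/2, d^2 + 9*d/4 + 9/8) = d + 3/2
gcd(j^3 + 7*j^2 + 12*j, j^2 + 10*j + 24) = j + 4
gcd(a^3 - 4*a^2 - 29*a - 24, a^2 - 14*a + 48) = a - 8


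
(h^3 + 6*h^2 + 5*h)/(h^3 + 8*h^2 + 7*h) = (h + 5)/(h + 7)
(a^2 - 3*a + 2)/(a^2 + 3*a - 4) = (a - 2)/(a + 4)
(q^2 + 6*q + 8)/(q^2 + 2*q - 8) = (q + 2)/(q - 2)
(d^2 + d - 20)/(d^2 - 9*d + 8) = (d^2 + d - 20)/(d^2 - 9*d + 8)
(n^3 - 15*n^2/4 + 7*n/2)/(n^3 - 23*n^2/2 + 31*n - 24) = n*(4*n - 7)/(2*(2*n^2 - 19*n + 24))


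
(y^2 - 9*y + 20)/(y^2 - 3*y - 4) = (y - 5)/(y + 1)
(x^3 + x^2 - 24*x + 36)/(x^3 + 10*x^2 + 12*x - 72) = (x - 3)/(x + 6)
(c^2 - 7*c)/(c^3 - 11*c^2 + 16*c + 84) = c/(c^2 - 4*c - 12)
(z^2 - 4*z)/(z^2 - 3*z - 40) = z*(4 - z)/(-z^2 + 3*z + 40)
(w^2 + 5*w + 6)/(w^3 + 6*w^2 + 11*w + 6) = 1/(w + 1)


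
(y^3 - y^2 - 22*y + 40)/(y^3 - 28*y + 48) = (y + 5)/(y + 6)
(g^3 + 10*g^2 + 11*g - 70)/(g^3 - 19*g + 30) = (g + 7)/(g - 3)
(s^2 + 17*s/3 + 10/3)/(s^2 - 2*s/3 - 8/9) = 3*(s + 5)/(3*s - 4)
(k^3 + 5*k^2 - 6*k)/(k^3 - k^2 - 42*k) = (k - 1)/(k - 7)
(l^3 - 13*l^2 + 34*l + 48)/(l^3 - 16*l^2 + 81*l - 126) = (l^2 - 7*l - 8)/(l^2 - 10*l + 21)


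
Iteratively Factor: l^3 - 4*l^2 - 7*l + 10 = (l - 1)*(l^2 - 3*l - 10) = (l - 5)*(l - 1)*(l + 2)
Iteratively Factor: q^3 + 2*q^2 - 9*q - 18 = (q + 3)*(q^2 - q - 6) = (q - 3)*(q + 3)*(q + 2)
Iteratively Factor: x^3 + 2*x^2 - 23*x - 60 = (x + 3)*(x^2 - x - 20) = (x - 5)*(x + 3)*(x + 4)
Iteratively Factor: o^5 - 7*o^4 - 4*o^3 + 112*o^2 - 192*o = (o - 3)*(o^4 - 4*o^3 - 16*o^2 + 64*o) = (o - 4)*(o - 3)*(o^3 - 16*o) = (o - 4)^2*(o - 3)*(o^2 + 4*o) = (o - 4)^2*(o - 3)*(o + 4)*(o)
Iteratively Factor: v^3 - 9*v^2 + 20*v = (v)*(v^2 - 9*v + 20) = v*(v - 5)*(v - 4)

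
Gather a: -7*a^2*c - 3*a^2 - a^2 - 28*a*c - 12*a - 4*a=a^2*(-7*c - 4) + a*(-28*c - 16)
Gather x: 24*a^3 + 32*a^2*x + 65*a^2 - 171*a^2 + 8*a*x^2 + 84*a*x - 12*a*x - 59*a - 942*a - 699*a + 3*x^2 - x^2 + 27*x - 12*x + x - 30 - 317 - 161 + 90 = 24*a^3 - 106*a^2 - 1700*a + x^2*(8*a + 2) + x*(32*a^2 + 72*a + 16) - 418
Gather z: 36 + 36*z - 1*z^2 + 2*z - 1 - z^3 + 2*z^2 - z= -z^3 + z^2 + 37*z + 35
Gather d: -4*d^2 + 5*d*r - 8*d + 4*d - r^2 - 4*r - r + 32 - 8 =-4*d^2 + d*(5*r - 4) - r^2 - 5*r + 24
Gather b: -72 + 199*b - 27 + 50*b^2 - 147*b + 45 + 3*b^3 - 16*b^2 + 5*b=3*b^3 + 34*b^2 + 57*b - 54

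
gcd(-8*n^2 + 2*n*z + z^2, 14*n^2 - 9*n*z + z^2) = -2*n + z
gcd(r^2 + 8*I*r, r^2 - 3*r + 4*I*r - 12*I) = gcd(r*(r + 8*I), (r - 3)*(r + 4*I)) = 1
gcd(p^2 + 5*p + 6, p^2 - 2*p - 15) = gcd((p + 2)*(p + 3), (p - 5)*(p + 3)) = p + 3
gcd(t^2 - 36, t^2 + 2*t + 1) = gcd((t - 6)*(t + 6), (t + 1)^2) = 1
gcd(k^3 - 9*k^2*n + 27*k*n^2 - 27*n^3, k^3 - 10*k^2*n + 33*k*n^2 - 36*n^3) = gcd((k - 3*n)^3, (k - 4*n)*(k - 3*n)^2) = k^2 - 6*k*n + 9*n^2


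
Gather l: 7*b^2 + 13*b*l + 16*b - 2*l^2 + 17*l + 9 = 7*b^2 + 16*b - 2*l^2 + l*(13*b + 17) + 9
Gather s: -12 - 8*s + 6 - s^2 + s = -s^2 - 7*s - 6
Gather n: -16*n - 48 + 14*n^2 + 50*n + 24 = 14*n^2 + 34*n - 24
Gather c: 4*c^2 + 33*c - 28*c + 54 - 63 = 4*c^2 + 5*c - 9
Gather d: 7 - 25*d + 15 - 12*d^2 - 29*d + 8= -12*d^2 - 54*d + 30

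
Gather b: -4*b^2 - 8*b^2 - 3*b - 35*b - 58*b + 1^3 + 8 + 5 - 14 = -12*b^2 - 96*b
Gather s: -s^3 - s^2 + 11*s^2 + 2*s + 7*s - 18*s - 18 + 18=-s^3 + 10*s^2 - 9*s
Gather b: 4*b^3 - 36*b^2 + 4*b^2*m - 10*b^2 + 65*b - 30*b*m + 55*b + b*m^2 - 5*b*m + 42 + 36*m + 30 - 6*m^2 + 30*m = 4*b^3 + b^2*(4*m - 46) + b*(m^2 - 35*m + 120) - 6*m^2 + 66*m + 72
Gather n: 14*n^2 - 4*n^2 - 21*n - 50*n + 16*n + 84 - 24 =10*n^2 - 55*n + 60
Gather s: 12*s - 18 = 12*s - 18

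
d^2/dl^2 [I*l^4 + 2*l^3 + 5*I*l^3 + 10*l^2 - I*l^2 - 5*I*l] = 12*I*l^2 + l*(12 + 30*I) + 20 - 2*I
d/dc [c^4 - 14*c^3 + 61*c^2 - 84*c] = 4*c^3 - 42*c^2 + 122*c - 84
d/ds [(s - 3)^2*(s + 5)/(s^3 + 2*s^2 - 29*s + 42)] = (3*s^2 + 2*s + 47)/(s^4 + 10*s^3 - 3*s^2 - 140*s + 196)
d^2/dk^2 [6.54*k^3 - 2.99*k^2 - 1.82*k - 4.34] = 39.24*k - 5.98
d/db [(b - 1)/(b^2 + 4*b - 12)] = (b^2 + 4*b - 2*(b - 1)*(b + 2) - 12)/(b^2 + 4*b - 12)^2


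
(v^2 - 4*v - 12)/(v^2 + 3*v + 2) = (v - 6)/(v + 1)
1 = 1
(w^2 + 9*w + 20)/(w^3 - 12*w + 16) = (w + 5)/(w^2 - 4*w + 4)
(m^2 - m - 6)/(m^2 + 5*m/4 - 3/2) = 4*(m - 3)/(4*m - 3)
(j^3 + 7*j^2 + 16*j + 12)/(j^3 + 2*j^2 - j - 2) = (j^2 + 5*j + 6)/(j^2 - 1)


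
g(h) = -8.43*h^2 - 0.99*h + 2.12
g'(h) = -16.86*h - 0.99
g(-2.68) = -55.77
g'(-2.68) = 44.19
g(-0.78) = -2.24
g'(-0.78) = 12.16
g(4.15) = -147.17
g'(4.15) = -70.96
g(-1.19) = -8.64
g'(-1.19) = 19.07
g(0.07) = 2.01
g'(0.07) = -2.17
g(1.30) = -13.41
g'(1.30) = -22.91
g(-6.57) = -355.26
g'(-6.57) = 109.78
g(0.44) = 0.05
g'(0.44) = -8.41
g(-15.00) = -1879.78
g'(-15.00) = 251.91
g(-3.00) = -70.78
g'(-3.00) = 49.59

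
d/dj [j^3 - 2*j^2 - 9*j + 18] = 3*j^2 - 4*j - 9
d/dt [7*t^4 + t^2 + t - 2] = 28*t^3 + 2*t + 1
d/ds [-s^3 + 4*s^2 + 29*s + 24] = -3*s^2 + 8*s + 29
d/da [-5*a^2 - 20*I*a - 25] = -10*a - 20*I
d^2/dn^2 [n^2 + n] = 2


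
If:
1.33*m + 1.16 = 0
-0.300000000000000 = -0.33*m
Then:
No Solution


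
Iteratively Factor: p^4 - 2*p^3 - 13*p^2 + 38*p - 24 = (p + 4)*(p^3 - 6*p^2 + 11*p - 6) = (p - 2)*(p + 4)*(p^2 - 4*p + 3) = (p - 3)*(p - 2)*(p + 4)*(p - 1)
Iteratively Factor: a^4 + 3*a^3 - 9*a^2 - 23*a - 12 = (a + 1)*(a^3 + 2*a^2 - 11*a - 12) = (a + 1)*(a + 4)*(a^2 - 2*a - 3) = (a - 3)*(a + 1)*(a + 4)*(a + 1)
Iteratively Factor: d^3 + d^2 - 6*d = (d + 3)*(d^2 - 2*d) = (d - 2)*(d + 3)*(d)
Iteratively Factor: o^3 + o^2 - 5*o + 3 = (o + 3)*(o^2 - 2*o + 1) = (o - 1)*(o + 3)*(o - 1)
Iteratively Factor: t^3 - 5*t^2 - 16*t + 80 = (t + 4)*(t^2 - 9*t + 20) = (t - 4)*(t + 4)*(t - 5)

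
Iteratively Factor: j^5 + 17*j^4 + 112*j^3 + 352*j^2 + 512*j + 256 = (j + 1)*(j^4 + 16*j^3 + 96*j^2 + 256*j + 256) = (j + 1)*(j + 4)*(j^3 + 12*j^2 + 48*j + 64) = (j + 1)*(j + 4)^2*(j^2 + 8*j + 16) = (j + 1)*(j + 4)^3*(j + 4)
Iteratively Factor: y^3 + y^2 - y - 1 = (y + 1)*(y^2 - 1) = (y - 1)*(y + 1)*(y + 1)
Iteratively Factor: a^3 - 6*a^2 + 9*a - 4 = (a - 1)*(a^2 - 5*a + 4) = (a - 1)^2*(a - 4)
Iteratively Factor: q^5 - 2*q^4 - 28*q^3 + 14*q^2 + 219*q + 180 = (q - 4)*(q^4 + 2*q^3 - 20*q^2 - 66*q - 45) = (q - 4)*(q + 3)*(q^3 - q^2 - 17*q - 15) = (q - 5)*(q - 4)*(q + 3)*(q^2 + 4*q + 3) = (q - 5)*(q - 4)*(q + 1)*(q + 3)*(q + 3)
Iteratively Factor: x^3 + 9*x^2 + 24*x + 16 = (x + 4)*(x^2 + 5*x + 4) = (x + 1)*(x + 4)*(x + 4)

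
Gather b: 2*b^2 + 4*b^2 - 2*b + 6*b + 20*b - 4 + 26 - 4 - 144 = 6*b^2 + 24*b - 126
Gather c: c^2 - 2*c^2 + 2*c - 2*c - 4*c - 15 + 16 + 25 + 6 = -c^2 - 4*c + 32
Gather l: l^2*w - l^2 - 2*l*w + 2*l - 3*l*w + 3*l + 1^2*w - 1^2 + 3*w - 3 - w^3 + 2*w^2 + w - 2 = l^2*(w - 1) + l*(5 - 5*w) - w^3 + 2*w^2 + 5*w - 6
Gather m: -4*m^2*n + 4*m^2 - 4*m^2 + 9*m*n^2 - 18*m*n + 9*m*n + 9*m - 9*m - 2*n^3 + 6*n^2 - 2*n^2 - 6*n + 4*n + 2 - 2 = -4*m^2*n + m*(9*n^2 - 9*n) - 2*n^3 + 4*n^2 - 2*n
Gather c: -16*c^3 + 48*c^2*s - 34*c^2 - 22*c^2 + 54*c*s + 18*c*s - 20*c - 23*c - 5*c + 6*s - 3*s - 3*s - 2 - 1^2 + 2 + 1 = -16*c^3 + c^2*(48*s - 56) + c*(72*s - 48)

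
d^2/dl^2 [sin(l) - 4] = -sin(l)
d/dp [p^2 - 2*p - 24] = 2*p - 2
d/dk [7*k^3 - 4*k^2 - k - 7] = 21*k^2 - 8*k - 1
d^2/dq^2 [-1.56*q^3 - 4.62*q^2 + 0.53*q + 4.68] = -9.36*q - 9.24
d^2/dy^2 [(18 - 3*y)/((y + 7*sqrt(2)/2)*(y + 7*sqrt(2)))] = 12*(-2*y^3 + 36*y^2 + 294*y + 378*sqrt(2)*y + 1029*sqrt(2) + 2058)/(4*y^6 + 126*sqrt(2)*y^5 + 3234*y^4 + 21609*sqrt(2)*y^3 + 158466*y^2 + 302526*sqrt(2)*y + 470596)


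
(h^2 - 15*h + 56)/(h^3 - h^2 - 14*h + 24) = (h^2 - 15*h + 56)/(h^3 - h^2 - 14*h + 24)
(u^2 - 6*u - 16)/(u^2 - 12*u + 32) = (u + 2)/(u - 4)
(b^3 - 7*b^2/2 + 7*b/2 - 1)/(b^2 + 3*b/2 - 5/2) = (2*b^2 - 5*b + 2)/(2*b + 5)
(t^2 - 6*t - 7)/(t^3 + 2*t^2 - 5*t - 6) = (t - 7)/(t^2 + t - 6)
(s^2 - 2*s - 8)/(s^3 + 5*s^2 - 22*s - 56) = 1/(s + 7)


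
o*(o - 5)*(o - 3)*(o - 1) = o^4 - 9*o^3 + 23*o^2 - 15*o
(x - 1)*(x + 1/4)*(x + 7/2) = x^3 + 11*x^2/4 - 23*x/8 - 7/8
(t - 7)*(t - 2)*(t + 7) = t^3 - 2*t^2 - 49*t + 98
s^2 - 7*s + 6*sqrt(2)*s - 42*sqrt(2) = (s - 7)*(s + 6*sqrt(2))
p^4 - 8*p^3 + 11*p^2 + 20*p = p*(p - 5)*(p - 4)*(p + 1)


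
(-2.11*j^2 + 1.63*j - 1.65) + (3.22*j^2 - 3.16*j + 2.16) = 1.11*j^2 - 1.53*j + 0.51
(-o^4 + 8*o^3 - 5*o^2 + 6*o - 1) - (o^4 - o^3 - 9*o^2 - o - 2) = -2*o^4 + 9*o^3 + 4*o^2 + 7*o + 1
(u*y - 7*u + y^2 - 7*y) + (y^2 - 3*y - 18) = u*y - 7*u + 2*y^2 - 10*y - 18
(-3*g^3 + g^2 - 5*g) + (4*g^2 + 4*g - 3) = -3*g^3 + 5*g^2 - g - 3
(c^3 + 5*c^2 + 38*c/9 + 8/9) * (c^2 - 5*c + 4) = c^5 - 151*c^3/9 - 2*c^2/9 + 112*c/9 + 32/9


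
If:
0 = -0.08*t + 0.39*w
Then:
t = 4.875*w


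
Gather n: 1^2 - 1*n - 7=-n - 6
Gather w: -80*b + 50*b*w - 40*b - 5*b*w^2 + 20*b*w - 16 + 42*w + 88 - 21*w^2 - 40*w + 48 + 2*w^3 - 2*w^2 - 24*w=-120*b + 2*w^3 + w^2*(-5*b - 23) + w*(70*b - 22) + 120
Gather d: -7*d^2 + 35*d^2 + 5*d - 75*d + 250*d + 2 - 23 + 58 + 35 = 28*d^2 + 180*d + 72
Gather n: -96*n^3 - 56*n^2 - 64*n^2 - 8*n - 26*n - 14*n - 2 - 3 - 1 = -96*n^3 - 120*n^2 - 48*n - 6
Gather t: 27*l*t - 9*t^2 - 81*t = -9*t^2 + t*(27*l - 81)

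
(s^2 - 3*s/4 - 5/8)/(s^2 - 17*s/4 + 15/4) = (s + 1/2)/(s - 3)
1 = 1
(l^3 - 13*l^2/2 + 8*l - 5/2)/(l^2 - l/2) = l - 6 + 5/l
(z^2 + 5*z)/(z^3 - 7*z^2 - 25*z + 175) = z/(z^2 - 12*z + 35)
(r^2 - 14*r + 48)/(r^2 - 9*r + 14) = (r^2 - 14*r + 48)/(r^2 - 9*r + 14)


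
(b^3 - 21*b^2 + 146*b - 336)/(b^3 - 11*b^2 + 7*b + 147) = (b^2 - 14*b + 48)/(b^2 - 4*b - 21)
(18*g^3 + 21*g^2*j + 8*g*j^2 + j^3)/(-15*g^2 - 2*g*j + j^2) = (-6*g^2 - 5*g*j - j^2)/(5*g - j)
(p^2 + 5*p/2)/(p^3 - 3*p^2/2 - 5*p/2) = (2*p + 5)/(2*p^2 - 3*p - 5)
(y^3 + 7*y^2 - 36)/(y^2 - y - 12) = (y^2 + 4*y - 12)/(y - 4)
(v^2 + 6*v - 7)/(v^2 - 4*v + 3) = (v + 7)/(v - 3)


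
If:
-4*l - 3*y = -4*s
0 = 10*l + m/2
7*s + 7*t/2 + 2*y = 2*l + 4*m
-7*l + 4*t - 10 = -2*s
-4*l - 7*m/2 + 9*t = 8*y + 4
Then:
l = -670/4721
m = 13400/4721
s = 1676/4721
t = 9792/4721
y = 3128/4721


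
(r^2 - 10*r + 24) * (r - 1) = r^3 - 11*r^2 + 34*r - 24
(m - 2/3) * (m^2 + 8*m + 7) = m^3 + 22*m^2/3 + 5*m/3 - 14/3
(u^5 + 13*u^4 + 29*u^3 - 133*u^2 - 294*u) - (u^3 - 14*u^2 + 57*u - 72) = u^5 + 13*u^4 + 28*u^3 - 119*u^2 - 351*u + 72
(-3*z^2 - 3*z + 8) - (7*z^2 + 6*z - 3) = -10*z^2 - 9*z + 11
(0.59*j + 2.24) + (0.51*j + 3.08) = 1.1*j + 5.32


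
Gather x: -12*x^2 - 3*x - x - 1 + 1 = -12*x^2 - 4*x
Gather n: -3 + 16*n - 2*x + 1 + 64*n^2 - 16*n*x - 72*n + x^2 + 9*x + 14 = 64*n^2 + n*(-16*x - 56) + x^2 + 7*x + 12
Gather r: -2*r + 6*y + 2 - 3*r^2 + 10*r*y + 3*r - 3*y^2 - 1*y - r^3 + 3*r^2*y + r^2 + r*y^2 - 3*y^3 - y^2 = -r^3 + r^2*(3*y - 2) + r*(y^2 + 10*y + 1) - 3*y^3 - 4*y^2 + 5*y + 2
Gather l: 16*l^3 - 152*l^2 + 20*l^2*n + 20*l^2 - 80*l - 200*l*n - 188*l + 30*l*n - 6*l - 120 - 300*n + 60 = 16*l^3 + l^2*(20*n - 132) + l*(-170*n - 274) - 300*n - 60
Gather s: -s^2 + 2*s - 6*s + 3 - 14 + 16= -s^2 - 4*s + 5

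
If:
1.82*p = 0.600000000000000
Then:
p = 0.33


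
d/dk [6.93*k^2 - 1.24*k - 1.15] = 13.86*k - 1.24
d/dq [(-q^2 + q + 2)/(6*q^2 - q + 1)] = (-5*q^2 - 26*q + 3)/(36*q^4 - 12*q^3 + 13*q^2 - 2*q + 1)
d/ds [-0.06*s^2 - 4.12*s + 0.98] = -0.12*s - 4.12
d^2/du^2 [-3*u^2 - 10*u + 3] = -6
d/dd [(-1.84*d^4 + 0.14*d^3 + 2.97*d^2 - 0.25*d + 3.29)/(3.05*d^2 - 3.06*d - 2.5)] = (-11.224*d^5 + 17.3182*d^4 + 17.5432*d^3 - 9.3757*d^2 - 34.919*d + 10.6924)/(9.3025*d^4 - 18.666*d^3 - 5.8864*d^2 + 15.3*d + 6.25)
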